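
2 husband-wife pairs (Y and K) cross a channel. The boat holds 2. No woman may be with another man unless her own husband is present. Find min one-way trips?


Label couples Y and K.
1. WY+WK → (far: WY,WK; near: HY,HK)
2. WY ←   (far: WK; near: HY,HK,WY)
3. HY+HK → (far: HY,HK,WK; near: WY)
4. HY ←   (far: HK,WK; near: HY,WY)  — HY returns, since WY is alone on near bank
5. HY+WY → (far: all four; near: empty)
Every state respects the constraint.
Minimum trips = 5

5


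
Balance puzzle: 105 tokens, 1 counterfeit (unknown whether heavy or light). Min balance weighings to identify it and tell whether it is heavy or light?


Let n = 105. 210 possibilities (n tokens × lighter/heavier); each weighing has 3 outcomes.
Bound for k weighings: say the first weighing puts j tokens on each pan. If it tips, the 2j weighed tokens remain suspects (each with a known direction) and k-1 weighings give 3^(k-1) outcomes; 3^(k-1) is odd, so 2j ≤ 3^(k-1) - 1. If it balances, the n - 2j unweighed tokens remain with direction unknown: 2(n - 2j) ≤ 3^(k-1) - 1 by the same parity argument. Adding, n ≤ (3^(k-1) - 1) + (3^(k-1) - 1)/2 = (3^k - 3)/2, and the classical three-group strategy achieves this (3 tokens in 2 weighings, 12 in 3, 39 in 4, 120 in 5).
So we need the smallest k with (3^k - 3)/2 ≥ 105.
k = 4: (3^4 - 3)/2 = 39 < 105 ✗
k = 5: (3^5 - 3)/2 = 120 ≥ 105 ✓

5


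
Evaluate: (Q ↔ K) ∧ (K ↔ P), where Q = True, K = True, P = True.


Q = True, K = True, P = True
Step 1: Q ↔ K is true when Q and K have the same value. Result: True
Step 2: K ↔ P is true when K and P have the same value. Result: True
Step 3: True ∧ True = True

True


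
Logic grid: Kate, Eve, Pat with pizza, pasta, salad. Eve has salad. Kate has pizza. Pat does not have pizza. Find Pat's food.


From clues:
  Kate → pizza
  Eve → salad
By elimination, Pat gets the remaining.

pasta


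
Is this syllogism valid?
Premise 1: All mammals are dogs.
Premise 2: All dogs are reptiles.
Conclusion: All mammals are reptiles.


Premise 1: All mammals are dogs.
Premise 2: All dogs are reptiles.
Conclusion: All mammals are reptiles.
Barbara syllogism (AAA-1): All A are B, All B are C → All A are C.
Middle term (dogs) distributed in premise 2.

Valid


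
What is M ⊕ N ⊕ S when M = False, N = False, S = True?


M = False, N = False, S = True
Step 1: M ⊕ N = False XOR False = False
Step 2: False ⊕ S = False XOR True = True
XOR is true when an odd number of operands are true.

True


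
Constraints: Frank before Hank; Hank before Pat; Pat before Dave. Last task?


Constraints: Frank before Hank; Hank before Pat; Pat before Dave
The last task can have nothing scheduled after it, so it must never appear on the left of a 'before'.
Tasks appearing before some other task: Frank, Hank, Pat.
The only task not in that list is Dave → it is last.

Dave


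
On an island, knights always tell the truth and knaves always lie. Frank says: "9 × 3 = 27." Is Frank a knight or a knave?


Statement: "9 × 3 = 27."
Actual: 9 × 3 = 27
Claimed: 27
Statement is TRUE → Frank tells the truth → Knight

Knight


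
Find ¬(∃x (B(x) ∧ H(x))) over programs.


Original: ∃x (B(x) ∧ H(x))
Rule: ¬∀→∃, ¬∃→∀, negate predicate.
Negation: ∀x (¬B(x) ∨ ¬H(x))

∀x (¬B(x) ∨ ¬H(x))


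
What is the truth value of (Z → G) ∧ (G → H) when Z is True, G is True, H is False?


Z = True, G = True, H = False
Step 1: Z → G is false only when Z=True and G=False. Result: True
Step 2: G → H is false only when G=True and H=False. Result: False
Step 3: True ∧ False = False

False


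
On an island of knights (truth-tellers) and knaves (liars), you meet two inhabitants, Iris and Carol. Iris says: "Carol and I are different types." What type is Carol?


Iris says: "Carol and I are different types."
Case 1: Iris is a Knight (truth-teller)
  Statement is true → they ARE different → Carol is a Knave
Case 2: Iris is a Knave (liar)
  Statement is false → they are NOT different → Carol is a Knave
In both cases, Carol is a Knave.

Knave


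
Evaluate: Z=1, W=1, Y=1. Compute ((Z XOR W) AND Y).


Z XOR W = 1^1 = 0
0 AND 1 = 0

0


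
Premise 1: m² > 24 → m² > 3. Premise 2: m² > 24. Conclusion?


Modus ponens: P → Q, P ⊢ Q
P: m² > 24
Q: m² > 3
We have P → Q and P is true.
By modus ponens, Q must be true.

m² > 3


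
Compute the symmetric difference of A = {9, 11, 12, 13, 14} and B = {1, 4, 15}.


A = {9, 11, 12, 13, 14}
B = {1, 4, 15}
Operation: symmetric difference
In A only: [9, 11, 12, 13, 14], in B only: [1, 4, 15]

{1, 4, 9, 11, 12, 13, 14, 15}


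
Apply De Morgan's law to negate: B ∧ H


De Morgan's law: ¬(P ∧ Q) ≡ ¬P ∨ ¬Q
¬(B ∧ H) = ¬B ∨ ¬H

¬B ∨ ¬H


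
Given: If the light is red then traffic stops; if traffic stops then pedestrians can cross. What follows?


Hypothetical syllogism: P → Q, Q → R ⊢ P → R
Premise 1: the light is red → traffic stops
Premise 2: traffic stops → pedestrians can cross
Chain the implications: the middle term (traffic stops) links the two.
Conclusion: If the light is red, then pedestrians can cross.

If the light is red, then pedestrians can cross.


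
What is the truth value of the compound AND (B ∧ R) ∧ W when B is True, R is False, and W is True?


B = True, R = False, W = True
Step 1: B ∧ R = True AND False = False
Step 2: False ∧ W = False AND True = False
AND is true only when ALL operands are true.

False


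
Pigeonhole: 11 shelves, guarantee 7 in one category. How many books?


Pigeonhole: to guarantee k in one of n categories, need (k-1)×n + 1.
k = 7, n = 11
Minimum = (7-1) × 11 + 1 = 6 × 11 + 1

67


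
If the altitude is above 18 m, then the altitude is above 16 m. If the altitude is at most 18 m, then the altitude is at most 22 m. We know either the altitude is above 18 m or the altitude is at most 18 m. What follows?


Constructive dilemma: (P → Q) ∧ (R → S), P ∨ R ⊢ Q ∨ S
Premise 1: the altitude is above 18 m → the altitude is above 16 m
Premise 2: the altitude is at most 18 m → the altitude is at most 22 m
Premise 3: the altitude is above 18 m ∨ the altitude is at most 18 m
Case 1: Assuming the altitude is above 18 m, then by Premise 1, the altitude is above 16 m.
Case 2: Assuming the altitude is at most 18 m, then by Premise 2, the altitude is at most 22 m.
Since one of the altitude is above 18 m or the altitude is at most 18 m must hold, we get the altitude is above 16 m or the altitude is at most 22 m.

The altitude is above 16 m or the altitude is at most 22 m.


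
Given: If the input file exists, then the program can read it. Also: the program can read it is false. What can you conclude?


Modus tollens: P → Q, ¬Q ⊢ ¬P
P: the input file exists
Q: the program can read it
We have P → Q and Q is false.
By modus tollens, P must be false.

It is not the case that the input file exists


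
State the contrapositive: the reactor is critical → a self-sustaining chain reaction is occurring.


Original: If the reactor is critical, then a self-sustaining chain reaction is occurring
Contrapositive: If ¬Q, then ¬P
Negate Q: not (a self-sustaining chain reaction is occurring)
Negate P: not (the reactor is critical)

If not (a self-sustaining chain reaction is occurring), then not (the reactor is critical).


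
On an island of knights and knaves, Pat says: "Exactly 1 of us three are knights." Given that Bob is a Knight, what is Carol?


Pat claims exactly 1 knights among Pat, Bob, Carol.
Given: Bob is a Knight.

Case 1: Pat is a Knight (tells truth)
  Then exactly 1 of the three are knights.
  Counting Pat, Bob: 2 knight(s) so far. Need -1 more → impossible.
Case 2: Pat is a Knave (lies)
  Then the count is NOT 1.
  If Carol = Knave, count = 1 = 1 → claim would be true, contradicts lie.
  If Carol = Knight, count = 2 ≠ 1 → lie confirmed ✓

Carol is a Knight.

Knight


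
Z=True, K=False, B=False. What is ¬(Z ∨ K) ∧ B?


Z = True, K = False, B = False
Expression: ¬(Z ∨ K) ∧ B
Step 1: Z ∨ K = True OR False = True
Step 2: ¬(Z ∨ K) = NOT True = False
Step 3: (False) ∧ B = False AND False = False

False


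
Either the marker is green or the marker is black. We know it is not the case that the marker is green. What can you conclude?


Disjunctive syllogism: P ∨ Q, ¬P ⊢ Q
Disjunction: the marker is green ∨ the marker is black
We know it is not the case that the marker is green.
By disjunctive syllogism, the other disjunct must be true.

The marker is black


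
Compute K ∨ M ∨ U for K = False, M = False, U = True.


K = False, M = False, U = True
Step 1: K ∨ M = False OR False = False
Step 2: False ∨ U = False OR True = True
OR is true when at least one operand is true.

True


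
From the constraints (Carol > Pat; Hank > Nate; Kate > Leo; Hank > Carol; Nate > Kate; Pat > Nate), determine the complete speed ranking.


Constraints: Carol > Pat; Hank > Nate; Kate > Leo; Hank > Carol; Nate > Kate; Pat > Nate
Method: at each step, the next-highest is the one remaining person who never appears on the smaller side of a constraint between remaining people.
  Step 1: remaining {Carol, Nate, Kate, Hank, Leo, Pat}; on the smaller side: {Carol, Nate, Kate, Leo, Pat} → Hank is next (Hank > Nate; Hank > Carol).
  Step 2: remaining {Carol, Nate, Kate, Leo, Pat}; on the smaller side: {Nate, Kate, Leo, Pat} → Carol is next (Carol > Pat).
  Step 3: remaining {Nate, Kate, Leo, Pat}; on the smaller side: {Nate, Kate, Leo} → Pat is next (Pat > Nate).
  Step 4: remaining {Nate, Kate, Leo}; on the smaller side: {Kate, Leo} → Nate is next (Nate > Kate).
  Step 5: remaining {Kate, Leo}; on the smaller side: {Leo} → Kate is next (Kate > Leo).
  Step 6: only Leo remains → lowest.
Final ranking (highest to lowest):

Hank > Carol > Pat > Nate > Kate > Leo


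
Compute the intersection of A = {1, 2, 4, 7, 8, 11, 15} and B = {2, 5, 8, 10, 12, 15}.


A = {1, 2, 4, 7, 8, 11, 15}
B = {2, 5, 8, 10, 12, 15}
Operation: intersection
Elements in both: 2, 8, 15

{2, 8, 15}


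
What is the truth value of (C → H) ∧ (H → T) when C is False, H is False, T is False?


C = False, H = False, T = False
Step 1: C → H is false only when C=True and H=False. Result: True
Step 2: H → T is false only when H=True and T=False. Result: True
Step 3: True ∧ True = True

True


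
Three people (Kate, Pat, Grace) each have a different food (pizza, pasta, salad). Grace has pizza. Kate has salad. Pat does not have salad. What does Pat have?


From clues:
  Grace → pizza
  Kate → salad
By elimination, Pat gets the remaining.

pasta


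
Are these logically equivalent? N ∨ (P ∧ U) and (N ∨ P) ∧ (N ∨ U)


Expression 1: N ∨ (P ∧ U)
Expression 2: (N ∨ P) ∧ (N ∨ U)
Truth table (N P U | Expr1 Expr2):
  T T T |   T     T
  T T F |   T     T
  T F T |   T     T
  T F F |   T     T
  F T T |   T     T
  F T F |   F     F
  F F T |   F     F
  F F F |   F     F
All 8 rows agree, so the expressions are logically equivalent.

Yes


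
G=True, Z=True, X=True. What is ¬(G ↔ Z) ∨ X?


G = True, Z = True, X = True
Expression: ¬(G ↔ Z) ∨ X
Step 1: G ↔ Z = (True iff True) = True
Step 2: ¬(G ↔ Z) = NOT True = False
Step 3: (False) ∨ X = False OR True = True

True


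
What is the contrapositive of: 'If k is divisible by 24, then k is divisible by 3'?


Original: If k is divisible by 24, then k is divisible by 3
Contrapositive: If ¬Q, then ¬P
Negate Q: not (k is divisible by 3)
Negate P: not (k is divisible by 24)

If not (k is divisible by 3), then not (k is divisible by 24).


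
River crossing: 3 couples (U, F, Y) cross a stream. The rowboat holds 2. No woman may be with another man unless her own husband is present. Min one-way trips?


Label couples U, F, Y (H = husband, W = wife).
Counting alone: 6 people, the rowboat carries 2 and someone must bring it back, so each round trip nets at most +1 on the far side until the last crossing → at least 9 trips. The jealousy constraint makes 9 impossible; the shortest valid schedule has 11:
1. WU+WF →  (far: WU,WF; near: HU,HF,HY,WY)
2. WU ←       (far: WF; near: HU,HF,HY,WU,WY)
3. WU+WY →  (far: WU,WF,WY; near: HU,HF,HY)
4. WU ←       (far: WF,WY; near: HU,HF,HY,WU)
5. HF+HY →  (far: HF,WF,HY,WY; near: HU,WU)
6. HF+WF ←  (far: HY,WY; near: HU,WU,HF,WF)
7. HU+HF →  (far: HU,HF,HY,WY; near: WU,WF)
8. WY ←       (far: HU,HF,HY; near: WU,WF,WY)
9. WU+WF →  (far: HU,WU,HF,WF,HY; near: WY)
10. HY ←      (far: HU,WU,HF,WF; near: HY,WY)
11. HY+WY → (far: all six; near: empty)
In every state each wife is either with her husband or with no other man.
Minimum trips = 11

11


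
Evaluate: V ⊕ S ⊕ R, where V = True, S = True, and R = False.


V = True, S = True, R = False
Step 1: V ⊕ S = True XOR True = False
Step 2: False ⊕ R = False XOR False = False
XOR is true when an odd number of operands are true.

False


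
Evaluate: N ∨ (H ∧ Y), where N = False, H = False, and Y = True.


N = False, H = False, Y = True
Step 1: H ∧ Y = False AND True = False
Step 2: N ∨ False = False OR False = False
AND evaluated first (higher precedence); then OR applied.

False


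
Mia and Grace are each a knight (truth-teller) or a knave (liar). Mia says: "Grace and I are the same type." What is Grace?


Mia says: "Grace and I are the same type."
Case 1: Mia is a Knight (truth-teller)
  Statement is true → they ARE the same → Grace is also a Knight
Case 2: Mia is a Knave (liar)
  Statement is false → they are NOT the same → Grace is a Knight
In both cases, Grace is a Knight.

Knight


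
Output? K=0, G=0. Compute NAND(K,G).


K AND G = 0
NOT(0) = 1

1


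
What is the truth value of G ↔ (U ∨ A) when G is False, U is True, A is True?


G = False, U = True, A = True
Step 1: U ∨ A = True OR True = True
Step 2: G ↔ (True): true when both sides have same truth value.
Result: False ↔ True = False

False


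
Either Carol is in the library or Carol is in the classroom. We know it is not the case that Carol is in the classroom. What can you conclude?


Disjunctive syllogism: P ∨ Q, ¬P ⊢ Q
Disjunction: Carol is in the library ∨ Carol is in the classroom
We know it is not the case that Carol is in the classroom.
By disjunctive syllogism, the other disjunct must be true.

Carol is in the library


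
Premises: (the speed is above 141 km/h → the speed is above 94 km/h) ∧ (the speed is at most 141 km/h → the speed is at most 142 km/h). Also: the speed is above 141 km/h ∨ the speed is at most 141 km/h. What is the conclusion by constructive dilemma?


Constructive dilemma: (P → Q) ∧ (R → S), P ∨ R ⊢ Q ∨ S
Premise 1: the speed is above 141 km/h → the speed is above 94 km/h
Premise 2: the speed is at most 141 km/h → the speed is at most 142 km/h
Premise 3: the speed is above 141 km/h ∨ the speed is at most 141 km/h
Case 1: Assuming the speed is above 141 km/h, then by Premise 1, the speed is above 94 km/h.
Case 2: Assuming the speed is at most 141 km/h, then by Premise 2, the speed is at most 142 km/h.
Since one of the speed is above 141 km/h or the speed is at most 141 km/h must hold, we get the speed is above 94 km/h or the speed is at most 142 km/h.

The speed is above 94 km/h or the speed is at most 142 km/h.


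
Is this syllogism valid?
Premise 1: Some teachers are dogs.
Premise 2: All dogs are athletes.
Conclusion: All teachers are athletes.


Premise 1: Some teachers are dogs.
Premise 2: All dogs are athletes.
Conclusion: All teachers are athletes.
Fallacy: illicit minor. The minor term (teachers) is distributed in the conclusion ('All teachers ...') but undistributed in its premise ('Some teachers are dogs' doesn't cover all teachers).
Only 'Some teachers are athletes' follows, not 'All'.

Invalid


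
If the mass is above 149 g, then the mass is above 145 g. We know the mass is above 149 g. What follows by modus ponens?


Modus ponens: P → Q, P ⊢ Q
P: the mass is above 149 g
Q: the mass is above 145 g
We have P → Q and P is true.
By modus ponens, Q must be true.

The mass is above 145 g


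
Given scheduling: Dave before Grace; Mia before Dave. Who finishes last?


Constraints: Dave before Grace; Mia before Dave
The last task can have nothing scheduled after it, so it must never appear on the left of a 'before'.
Tasks appearing before some other task: Dave, Mia.
The only task not in that list is Grace → it is last.

Grace


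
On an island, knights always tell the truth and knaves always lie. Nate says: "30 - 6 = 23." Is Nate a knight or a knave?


Statement: "30 - 6 = 23."
Actual: 30 - 6 = 24
Claimed: 23
Statement is FALSE → Nate lies → Knave

Knave


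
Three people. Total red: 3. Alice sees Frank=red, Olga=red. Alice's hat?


Total red = 3, seen red = 2
Own red = 3 - 2 = 1
Alice's hat is red.

red


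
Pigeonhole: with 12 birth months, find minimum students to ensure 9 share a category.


Pigeonhole: to guarantee k in one of n categories, need (k-1)×n + 1.
k = 9, n = 12
Minimum = (9-1) × 12 + 1 = 8 × 12 + 1

97


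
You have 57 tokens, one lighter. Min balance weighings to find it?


Each weighing has 3 outcomes (left heavy / balance / right heavy), so k weighings distinguish at most 3^k cases; splitting into three near-equal groups achieves this.
Need 3^k ≥ 57: 3^3 = 27 < 57 ≤ 3^4 = 81
k = ⌈log₃(57)⌉ = 4

4


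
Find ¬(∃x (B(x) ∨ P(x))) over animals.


Original: ∃x (B(x) ∨ P(x))
Rule: ¬∀→∃, ¬∃→∀, negate predicate.
Negation: ∀x (¬B(x) ∧ ¬P(x))

∀x (¬B(x) ∧ ¬P(x))


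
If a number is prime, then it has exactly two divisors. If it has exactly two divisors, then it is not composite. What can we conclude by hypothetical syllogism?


Hypothetical syllogism: P → Q, Q → R ⊢ P → R
Premise 1: a number is prime → it has exactly two divisors
Premise 2: it has exactly two divisors → it is not composite
Chain the implications: the middle term (it has exactly two divisors) links the two.
Conclusion: If a number is prime, then it is not composite.

If a number is prime, then it is not composite.


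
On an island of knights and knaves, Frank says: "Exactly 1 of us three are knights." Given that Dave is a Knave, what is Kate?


Frank claims exactly 1 knights among Frank, Dave, Kate.
Given: Dave is a Knave.

Case 1: Frank is a Knight (tells truth)
  Then exactly 1 of the three are knights.
  Counting Frank, Dave: 1 knight(s) so far. Need 0 more → Kate = Knave.
Case 2: Frank is a Knave (lies)
  Then the count is NOT 1.
  If Kate = Knight, count = 1 = 1 → claim would be true, contradicts lie.
  If Kate = Knave, count = 0 ≠ 1 → lie confirmed ✓

Kate is a Knave.

Knave


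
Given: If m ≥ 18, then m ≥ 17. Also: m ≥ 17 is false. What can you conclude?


Modus tollens: P → Q, ¬Q ⊢ ¬P
P: m ≥ 18
Q: m ≥ 17
We have P → Q and Q is false.
By modus tollens, P must be false.

It is not the case that m ≥ 18


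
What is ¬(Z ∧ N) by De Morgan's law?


De Morgan's law: ¬(P ∧ Q) ≡ ¬P ∨ ¬Q
¬(Z ∧ N) = ¬Z ∨ ¬N

¬Z ∨ ¬N


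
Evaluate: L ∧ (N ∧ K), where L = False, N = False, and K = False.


L = False, N = False, K = False
Step 1: N ∧ K = False AND False = False
Step 2: L ∧ False = False AND False = False
AND is true only when ALL operands are true.

False


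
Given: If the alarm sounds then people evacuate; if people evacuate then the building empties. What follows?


Hypothetical syllogism: P → Q, Q → R ⊢ P → R
Premise 1: the alarm sounds → people evacuate
Premise 2: people evacuate → the building empties
Chain the implications: the middle term (people evacuate) links the two.
Conclusion: If the alarm sounds, then the building empties.

If the alarm sounds, then the building empties.


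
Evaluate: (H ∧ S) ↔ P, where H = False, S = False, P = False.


H = False, S = False, P = False
Step 1: H ∧ S = False AND False = False
Step 2: (False) ↔ P: true when both sides have same truth value.
Result: False ↔ False = True

True


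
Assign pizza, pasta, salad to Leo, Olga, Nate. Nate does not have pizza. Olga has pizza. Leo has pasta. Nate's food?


From clues:
  Leo → pasta
  Olga → pizza
By elimination, Nate gets the remaining.

salad


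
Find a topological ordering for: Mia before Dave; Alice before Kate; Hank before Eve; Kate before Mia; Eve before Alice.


Constraints: Mia before Dave; Alice before Kate; Hank before Eve; Kate before Mia; Eve before Alice
Method: repeatedly schedule the remaining task that has no remaining task required before it.
  Step 1: remaining {Mia, Kate, Dave, Eve, Hank, Alice}; every task except Hank still has a predecessor pending → schedule Hank.
  Step 2: remaining {Mia, Kate, Dave, Eve, Alice}; every task except Eve still has a predecessor pending → schedule Eve.
  Step 3: remaining {Mia, Kate, Dave, Alice}; every task except Alice still has a predecessor pending → schedule Alice.
  Step 4: remaining {Mia, Kate, Dave}; every task except Kate still has a predecessor pending → schedule Kate.
  Step 5: remaining {Mia, Dave}; every task except Mia still has a predecessor pending → schedule Mia.
  Step 6: only Dave remains → schedule Dave.
Resulting order:

Hank → Eve → Alice → Kate → Mia → Dave


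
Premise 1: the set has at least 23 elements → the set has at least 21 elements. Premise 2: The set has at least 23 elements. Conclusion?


Modus ponens: P → Q, P ⊢ Q
P: the set has at least 23 elements
Q: the set has at least 21 elements
We have P → Q and P is true.
By modus ponens, Q must be true.

The set has at least 21 elements


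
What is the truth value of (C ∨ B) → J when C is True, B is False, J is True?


C = True, B = False, J = True
Step 1: C ∨ B = True OR False = True
Step 2: (True) → J: false only when antecedent=True and J=False.
Result: True

True


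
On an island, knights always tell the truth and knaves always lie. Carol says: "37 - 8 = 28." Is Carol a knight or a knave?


Statement: "37 - 8 = 28."
Actual: 37 - 8 = 29
Claimed: 28
Statement is FALSE → Carol lies → Knave

Knave


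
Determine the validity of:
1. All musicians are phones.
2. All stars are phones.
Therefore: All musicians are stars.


Premise 1: All musicians are phones.
Premise 2: All stars are phones.
Conclusion: All musicians are stars.
Fallacy: undistributed middle. phones is predicate in both.
Counterexample: musicians and stars could be disjoint subsets of phones.

Invalid


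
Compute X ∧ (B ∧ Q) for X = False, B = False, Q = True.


X = False, B = False, Q = True
Step 1: B ∧ Q = False AND True = False
Step 2: X ∧ False = False AND False = False
AND is true only when ALL operands are true.

False


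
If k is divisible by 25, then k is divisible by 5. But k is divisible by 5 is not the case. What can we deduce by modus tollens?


Modus tollens: P → Q, ¬Q ⊢ ¬P
P: k is divisible by 25
Q: k is divisible by 5
We have P → Q and Q is false.
By modus tollens, P must be false.

It is not the case that k is divisible by 25


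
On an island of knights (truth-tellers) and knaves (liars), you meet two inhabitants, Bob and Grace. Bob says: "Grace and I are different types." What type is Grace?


Bob says: "Grace and I are different types."
Case 1: Bob is a Knight (truth-teller)
  Statement is true → they ARE different → Grace is a Knave
Case 2: Bob is a Knave (liar)
  Statement is false → they are NOT different → Grace is a Knave
In both cases, Grace is a Knave.

Knave


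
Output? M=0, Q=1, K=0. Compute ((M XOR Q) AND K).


M XOR Q = 0^1 = 1
1 AND 0 = 0

0


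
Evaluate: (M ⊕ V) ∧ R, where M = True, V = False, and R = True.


M = True, V = False, R = True
Step 1: M ⊕ V = True XOR False = True
Step 2: True ∧ R = True AND True = True
XOR true when exactly one of M,V is true; then AND with R.

True


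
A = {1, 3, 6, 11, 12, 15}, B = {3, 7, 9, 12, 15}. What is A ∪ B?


A = {1, 3, 6, 11, 12, 15}
B = {3, 7, 9, 12, 15}
Operation: union
All elements combined: 1, 3, 6, 7, 9, 11, 12, 15

{1, 3, 6, 7, 9, 11, 12, 15}


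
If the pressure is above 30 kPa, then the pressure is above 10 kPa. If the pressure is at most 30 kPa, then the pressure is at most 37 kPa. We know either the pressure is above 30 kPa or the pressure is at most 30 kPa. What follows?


Constructive dilemma: (P → Q) ∧ (R → S), P ∨ R ⊢ Q ∨ S
Premise 1: the pressure is above 30 kPa → the pressure is above 10 kPa
Premise 2: the pressure is at most 30 kPa → the pressure is at most 37 kPa
Premise 3: the pressure is above 30 kPa ∨ the pressure is at most 30 kPa
Case 1: Assuming the pressure is above 30 kPa, then by Premise 1, the pressure is above 10 kPa.
Case 2: Assuming the pressure is at most 30 kPa, then by Premise 2, the pressure is at most 37 kPa.
Since one of the pressure is above 30 kPa or the pressure is at most 30 kPa must hold, we get the pressure is above 10 kPa or the pressure is at most 37 kPa.

The pressure is above 10 kPa or the pressure is at most 37 kPa.


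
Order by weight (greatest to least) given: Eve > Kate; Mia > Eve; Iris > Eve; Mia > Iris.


Constraints: Eve > Kate; Mia > Eve; Iris > Eve; Mia > Iris
Method: at each step, the next-highest is the one remaining person who never appears on the smaller side of a constraint between remaining people.
  Step 1: remaining {Eve, Iris, Kate, Mia}; on the smaller side: {Eve, Iris, Kate} → Mia is next (Mia > Eve; Mia > Iris).
  Step 2: remaining {Eve, Iris, Kate}; on the smaller side: {Eve, Kate} → Iris is next (Iris > Eve).
  Step 3: remaining {Eve, Kate}; on the smaller side: {Kate} → Eve is next (Eve > Kate).
  Step 4: only Kate remains → lowest.
Final ranking (highest to lowest):

Mia > Iris > Eve > Kate


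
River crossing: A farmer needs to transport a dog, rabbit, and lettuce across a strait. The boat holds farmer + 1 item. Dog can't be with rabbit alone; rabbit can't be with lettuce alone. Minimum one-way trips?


1. farmer+rabbit → 2. farmer ← 3. farmer+dog → 4. farmer+rabbit ← 5. farmer+lettuce → 6. farmer ← 7. farmer+rabbit →
Minimum trips = 7

7


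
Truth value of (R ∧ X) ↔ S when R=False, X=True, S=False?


R = False, X = True, S = False
Expression: (R ∧ X) ↔ S
Step 1: R ∧ X = False AND True = False
Step 2: (False) ↔ S = (False iff False) = True

True


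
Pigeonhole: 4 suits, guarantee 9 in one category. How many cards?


Pigeonhole: to guarantee k in one of n categories, need (k-1)×n + 1.
k = 9, n = 4
Minimum = (9-1) × 4 + 1 = 8 × 4 + 1

33


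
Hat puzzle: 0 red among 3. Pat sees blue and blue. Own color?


Total red = 0, seen red = 0
Own red = 0 - 0 = 0
Pat's hat is blue.

blue


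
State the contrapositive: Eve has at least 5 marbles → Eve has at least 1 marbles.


Original: If Eve has at least 5 marbles, then Eve has at least 1 marbles
Contrapositive: If ¬Q, then ¬P
Negate Q: not (Eve has at least 1 marbles)
Negate P: not (Eve has at least 5 marbles)

If not (Eve has at least 1 marbles), then not (Eve has at least 5 marbles).


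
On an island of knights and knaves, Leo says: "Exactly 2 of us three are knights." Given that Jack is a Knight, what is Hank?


Leo claims exactly 2 knights among Leo, Jack, Hank.
Given: Jack is a Knight.

Case 1: Leo is a Knight (tells truth)
  Then exactly 2 of the three are knights.
  Counting Leo, Jack: 2 knight(s) so far. Need 0 more → Hank = Knave.
Case 2: Leo is a Knave (lies)
  Then the count is NOT 2.
  If Hank = Knight, count = 2 = 2 → claim would be true, contradicts lie.
  If Hank = Knave, count = 1 ≠ 2 → lie confirmed ✓

Hank is a Knave.

Knave


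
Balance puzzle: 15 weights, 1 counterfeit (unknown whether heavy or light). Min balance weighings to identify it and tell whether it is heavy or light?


Let n = 15. 30 possibilities (n weights × lighter/heavier); each weighing has 3 outcomes.
Bound for k weighings: say the first weighing puts j weights on each pan. If it tips, the 2j weighed weights remain suspects (each with a known direction) and k-1 weighings give 3^(k-1) outcomes; 3^(k-1) is odd, so 2j ≤ 3^(k-1) - 1. If it balances, the n - 2j unweighed weights remain with direction unknown: 2(n - 2j) ≤ 3^(k-1) - 1 by the same parity argument. Adding, n ≤ (3^(k-1) - 1) + (3^(k-1) - 1)/2 = (3^k - 3)/2, and the classical three-group strategy achieves this (3 weights in 2 weighings, 12 in 3, 39 in 4, 120 in 5).
So we need the smallest k with (3^k - 3)/2 ≥ 15.
k = 3: (3^3 - 3)/2 = 12 < 15 ✗
k = 4: (3^4 - 3)/2 = 39 ≥ 15 ✓

4


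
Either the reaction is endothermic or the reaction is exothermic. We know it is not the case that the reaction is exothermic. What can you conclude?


Disjunctive syllogism: P ∨ Q, ¬P ⊢ Q
Disjunction: the reaction is endothermic ∨ the reaction is exothermic
We know it is not the case that the reaction is exothermic.
By disjunctive syllogism, the other disjunct must be true.

The reaction is endothermic


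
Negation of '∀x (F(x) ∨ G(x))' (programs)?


Original: ∀x (F(x) ∨ G(x))
Rule: ¬∀→∃, ¬∃→∀, negate predicate.
Negation: ∃x (¬F(x) ∧ ¬G(x))

∃x (¬F(x) ∧ ¬G(x))


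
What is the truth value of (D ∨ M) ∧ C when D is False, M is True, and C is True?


D = False, M = True, C = True
Step 1: D ∨ M = False OR True = True
Step 2: True ∧ C = True AND True = True
OR is true when at least one operand is true; AND requires both.

True


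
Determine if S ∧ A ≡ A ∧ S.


Expression 1: S ∧ A
Expression 2: A ∧ S
Truth table (S A | Expr1 Expr2):
  T T |   T     T
  T F |   F     F
  F T |   F     F
  F F |   F     F
All 4 rows agree, so the expressions are logically equivalent.

Yes


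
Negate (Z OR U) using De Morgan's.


De Morgan's law: ¬(P ∨ Q) ≡ ¬P ∧ ¬Q
¬(Z ∨ U) = ¬Z ∧ ¬U

¬Z ∧ ¬U


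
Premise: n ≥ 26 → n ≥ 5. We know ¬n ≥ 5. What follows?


Modus tollens: P → Q, ¬Q ⊢ ¬P
P: n ≥ 26
Q: n ≥ 5
We have P → Q and Q is false.
By modus tollens, P must be false.

It is not the case that n ≥ 26


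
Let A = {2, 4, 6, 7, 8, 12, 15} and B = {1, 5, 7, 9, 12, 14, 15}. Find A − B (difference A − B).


A = {2, 4, 6, 7, 8, 12, 15}
B = {1, 5, 7, 9, 12, 14, 15}
Operation: difference A − B
In A but not B: 2, 4, 6, 8

{2, 4, 6, 8}


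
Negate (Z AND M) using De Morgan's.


De Morgan's law: ¬(P ∧ Q) ≡ ¬P ∨ ¬Q
¬(Z ∧ M) = ¬Z ∨ ¬M

¬Z ∨ ¬M


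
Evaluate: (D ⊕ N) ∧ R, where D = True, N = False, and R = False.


D = True, N = False, R = False
Step 1: D ⊕ N = True XOR False = True
Step 2: True ∧ R = True AND False = False
XOR true when exactly one of D,N is true; then AND with R.

False


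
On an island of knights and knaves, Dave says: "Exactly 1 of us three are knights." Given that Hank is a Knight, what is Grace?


Dave claims exactly 1 knights among Dave, Hank, Grace.
Given: Hank is a Knight.

Case 1: Dave is a Knight (tells truth)
  Then exactly 1 of the three are knights.
  Counting Dave, Hank: 2 knight(s) so far. Need -1 more → impossible.
Case 2: Dave is a Knave (lies)
  Then the count is NOT 1.
  If Grace = Knave, count = 1 = 1 → claim would be true, contradicts lie.
  If Grace = Knight, count = 2 ≠ 1 → lie confirmed ✓

Grace is a Knight.

Knight


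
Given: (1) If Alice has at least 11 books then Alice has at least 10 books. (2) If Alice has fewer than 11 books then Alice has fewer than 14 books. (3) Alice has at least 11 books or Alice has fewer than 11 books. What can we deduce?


Constructive dilemma: (P → Q) ∧ (R → S), P ∨ R ⊢ Q ∨ S
Premise 1: Alice has at least 11 books → Alice has at least 10 books
Premise 2: Alice has fewer than 11 books → Alice has fewer than 14 books
Premise 3: Alice has at least 11 books ∨ Alice has fewer than 11 books
Case 1: Assuming Alice has at least 11 books, then by Premise 1, Alice has at least 10 books.
Case 2: Assuming Alice has fewer than 11 books, then by Premise 2, Alice has fewer than 14 books.
Since one of Alice has at least 11 books or Alice has fewer than 11 books must hold, we get Alice has at least 10 books or Alice has fewer than 14 books.

Alice has at least 10 books or Alice has fewer than 14 books.


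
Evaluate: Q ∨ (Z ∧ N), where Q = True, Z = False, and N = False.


Q = True, Z = False, N = False
Step 1: Z ∧ N = False AND False = False
Step 2: Q ∨ False = True OR False = True
AND evaluated first (higher precedence); then OR applied.

True


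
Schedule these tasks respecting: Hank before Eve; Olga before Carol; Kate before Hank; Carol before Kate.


Constraints: Hank before Eve; Olga before Carol; Kate before Hank; Carol before Kate
Method: repeatedly schedule the remaining task that has no remaining task required before it.
  Step 1: remaining {Eve, Olga, Hank, Carol, Kate}; every task except Olga still has a predecessor pending → schedule Olga.
  Step 2: remaining {Eve, Hank, Carol, Kate}; every task except Carol still has a predecessor pending → schedule Carol.
  Step 3: remaining {Eve, Hank, Kate}; every task except Kate still has a predecessor pending → schedule Kate.
  Step 4: remaining {Eve, Hank}; every task except Hank still has a predecessor pending → schedule Hank.
  Step 5: only Eve remains → schedule Eve.
Resulting order:

Olga → Carol → Kate → Hank → Eve


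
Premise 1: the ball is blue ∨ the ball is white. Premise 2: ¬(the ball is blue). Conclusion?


Disjunctive syllogism: P ∨ Q, ¬P ⊢ Q
Disjunction: the ball is blue ∨ the ball is white
We know it is not the case that the ball is blue.
By disjunctive syllogism, the other disjunct must be true.

The ball is white


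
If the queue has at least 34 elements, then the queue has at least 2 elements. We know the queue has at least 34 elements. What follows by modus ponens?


Modus ponens: P → Q, P ⊢ Q
P: the queue has at least 34 elements
Q: the queue has at least 2 elements
We have P → Q and P is true.
By modus ponens, Q must be true.

The queue has at least 2 elements


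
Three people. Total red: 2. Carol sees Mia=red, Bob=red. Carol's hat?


Total red = 2, seen red = 2
Own red = 2 - 2 = 0
Carol's hat is blue.

blue


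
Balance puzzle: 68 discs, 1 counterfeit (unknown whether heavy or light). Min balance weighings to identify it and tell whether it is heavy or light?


Let n = 68. 136 possibilities (n discs × lighter/heavier); each weighing has 3 outcomes.
Bound for k weighings: say the first weighing puts j discs on each pan. If it tips, the 2j weighed discs remain suspects (each with a known direction) and k-1 weighings give 3^(k-1) outcomes; 3^(k-1) is odd, so 2j ≤ 3^(k-1) - 1. If it balances, the n - 2j unweighed discs remain with direction unknown: 2(n - 2j) ≤ 3^(k-1) - 1 by the same parity argument. Adding, n ≤ (3^(k-1) - 1) + (3^(k-1) - 1)/2 = (3^k - 3)/2, and the classical three-group strategy achieves this (3 discs in 2 weighings, 12 in 3, 39 in 4, 120 in 5).
So we need the smallest k with (3^k - 3)/2 ≥ 68.
k = 4: (3^4 - 3)/2 = 39 < 68 ✗
k = 5: (3^5 - 3)/2 = 120 ≥ 68 ✓

5


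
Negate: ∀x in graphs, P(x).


Original: ∀x P(x)
Rule: ¬∀→∃, ¬∃→∀, negate predicate.
Negation: ∃x ¬P(x)

∃x ¬P(x)


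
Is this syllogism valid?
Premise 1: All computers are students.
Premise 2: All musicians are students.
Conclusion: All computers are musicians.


Premise 1: All computers are students.
Premise 2: All musicians are students.
Conclusion: All computers are musicians.
Fallacy: undistributed middle. students is predicate in both.
Counterexample: computers and musicians could be disjoint subsets of students.

Invalid


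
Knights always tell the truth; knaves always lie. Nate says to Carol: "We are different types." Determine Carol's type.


Nate says: "We are different types."
Case 1: Nate is a Knight (truth-teller)
  Statement is true → they ARE different → Carol is a Knave
Case 2: Nate is a Knave (liar)
  Statement is false → they are NOT different → Carol is a Knave
In both cases, Carol is a Knave.

Knave


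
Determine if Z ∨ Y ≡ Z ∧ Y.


Expression 1: Z ∨ Y
Expression 2: Z ∧ Y
Truth table (Z Y | Expr1 Expr2):
  T T |   T     T
  T F |   T     F   ← differ
  F T |   T     F   ← differ
  F F |   F     F
Counterexample: Z=T, Y=F gives Expr1 = T but Expr2 = F, so the expressions are NOT logically equivalent.

No


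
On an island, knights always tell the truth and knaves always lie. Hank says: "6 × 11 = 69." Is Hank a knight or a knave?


Statement: "6 × 11 = 69."
Actual: 6 × 11 = 66
Claimed: 69
Statement is FALSE → Hank lies → Knave

Knave


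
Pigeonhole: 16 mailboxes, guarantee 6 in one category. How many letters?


Pigeonhole: to guarantee k in one of n categories, need (k-1)×n + 1.
k = 6, n = 16
Minimum = (6-1) × 16 + 1 = 5 × 16 + 1

81


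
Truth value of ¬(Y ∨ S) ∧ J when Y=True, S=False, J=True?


Y = True, S = False, J = True
Expression: ¬(Y ∨ S) ∧ J
Step 1: Y ∨ S = True OR False = True
Step 2: ¬(Y ∨ S) = NOT True = False
Step 3: (False) ∧ J = False AND True = False

False


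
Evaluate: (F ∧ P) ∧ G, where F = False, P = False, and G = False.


F = False, P = False, G = False
Step 1: F ∧ P = False AND False = False
Step 2: False ∧ G = False AND False = False
AND is true only when ALL operands are true.

False


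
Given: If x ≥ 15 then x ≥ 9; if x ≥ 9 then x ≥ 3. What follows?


Hypothetical syllogism: P → Q, Q → R ⊢ P → R
Premise 1: x ≥ 15 → x ≥ 9
Premise 2: x ≥ 9 → x ≥ 3
Chain the implications: the middle term (x ≥ 9) links the two.
Conclusion: If x ≥ 15, then x ≥ 3.

If x ≥ 15, then x ≥ 3.


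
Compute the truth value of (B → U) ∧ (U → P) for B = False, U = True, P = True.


B = False, U = True, P = True
Step 1: B → U is false only when B=True and U=False. Result: True
Step 2: U → P is false only when U=True and P=False. Result: True
Step 3: True ∧ True = True

True


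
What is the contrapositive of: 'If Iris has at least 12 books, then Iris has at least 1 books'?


Original: If Iris has at least 12 books, then Iris has at least 1 books
Contrapositive: If ¬Q, then ¬P
Negate Q: not (Iris has at least 1 books)
Negate P: not (Iris has at least 12 books)

If not (Iris has at least 1 books), then not (Iris has at least 12 books).


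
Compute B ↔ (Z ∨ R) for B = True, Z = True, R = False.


B = True, Z = True, R = False
Step 1: Z ∨ R = True OR False = True
Step 2: B ↔ (True): true when both sides have same truth value.
Result: True ↔ True = True

True


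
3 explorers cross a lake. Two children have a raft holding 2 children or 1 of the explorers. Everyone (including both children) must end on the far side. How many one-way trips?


Per crossing of one of the explorers: children→, one←, one of the explorers→, one← = 4 trips
3 × 4 = 12, + 1 final children→ = 13
Minimum trips = 13

13


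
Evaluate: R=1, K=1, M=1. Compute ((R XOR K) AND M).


R XOR K = 1^1 = 0
0 AND 1 = 0

0


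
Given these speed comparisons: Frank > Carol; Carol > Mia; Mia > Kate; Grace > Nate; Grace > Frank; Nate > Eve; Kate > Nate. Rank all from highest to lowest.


Constraints: Frank > Carol; Carol > Mia; Mia > Kate; Grace > Nate; Grace > Frank; Nate > Eve; Kate > Nate
Method: at each step, the next-highest is the one remaining person who never appears on the smaller side of a constraint between remaining people.
  Step 1: remaining {Mia, Nate, Grace, Kate, Eve, Frank, Carol}; on the smaller side: {Mia, Nate, Kate, Eve, Frank, Carol} → Grace is next (Grace > Nate; Grace > Frank).
  Step 2: remaining {Mia, Nate, Kate, Eve, Frank, Carol}; on the smaller side: {Mia, Nate, Kate, Eve, Carol} → Frank is next (Frank > Carol).
  Step 3: remaining {Mia, Nate, Kate, Eve, Carol}; on the smaller side: {Mia, Nate, Kate, Eve} → Carol is next (Carol > Mia).
  Step 4: remaining {Mia, Nate, Kate, Eve}; on the smaller side: {Nate, Kate, Eve} → Mia is next (Mia > Kate).
  Step 5: remaining {Nate, Kate, Eve}; on the smaller side: {Nate, Eve} → Kate is next (Kate > Nate).
  Step 6: remaining {Nate, Eve}; on the smaller side: {Eve} → Nate is next (Nate > Eve).
  Step 7: only Eve remains → lowest.
Final ranking (highest to lowest):

Grace > Frank > Carol > Mia > Kate > Nate > Eve
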